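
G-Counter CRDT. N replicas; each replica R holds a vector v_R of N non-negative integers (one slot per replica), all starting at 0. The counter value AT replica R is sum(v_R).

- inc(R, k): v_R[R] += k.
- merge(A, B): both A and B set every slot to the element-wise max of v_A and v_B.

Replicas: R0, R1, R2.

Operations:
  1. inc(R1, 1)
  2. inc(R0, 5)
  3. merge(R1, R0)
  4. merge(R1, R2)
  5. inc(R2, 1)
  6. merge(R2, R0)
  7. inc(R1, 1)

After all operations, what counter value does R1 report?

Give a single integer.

Op 1: inc R1 by 1 -> R1=(0,1,0) value=1
Op 2: inc R0 by 5 -> R0=(5,0,0) value=5
Op 3: merge R1<->R0 -> R1=(5,1,0) R0=(5,1,0)
Op 4: merge R1<->R2 -> R1=(5,1,0) R2=(5,1,0)
Op 5: inc R2 by 1 -> R2=(5,1,1) value=7
Op 6: merge R2<->R0 -> R2=(5,1,1) R0=(5,1,1)
Op 7: inc R1 by 1 -> R1=(5,2,0) value=7

Answer: 7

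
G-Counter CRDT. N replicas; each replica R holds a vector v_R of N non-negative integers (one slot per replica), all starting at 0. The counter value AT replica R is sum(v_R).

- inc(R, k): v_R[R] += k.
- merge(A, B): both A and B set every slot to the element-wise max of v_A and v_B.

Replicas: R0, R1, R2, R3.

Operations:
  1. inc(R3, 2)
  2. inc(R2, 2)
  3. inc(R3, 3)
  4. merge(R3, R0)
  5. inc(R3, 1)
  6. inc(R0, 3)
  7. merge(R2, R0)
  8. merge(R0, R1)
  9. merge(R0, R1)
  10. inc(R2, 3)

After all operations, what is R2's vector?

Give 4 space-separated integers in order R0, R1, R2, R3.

Op 1: inc R3 by 2 -> R3=(0,0,0,2) value=2
Op 2: inc R2 by 2 -> R2=(0,0,2,0) value=2
Op 3: inc R3 by 3 -> R3=(0,0,0,5) value=5
Op 4: merge R3<->R0 -> R3=(0,0,0,5) R0=(0,0,0,5)
Op 5: inc R3 by 1 -> R3=(0,0,0,6) value=6
Op 6: inc R0 by 3 -> R0=(3,0,0,5) value=8
Op 7: merge R2<->R0 -> R2=(3,0,2,5) R0=(3,0,2,5)
Op 8: merge R0<->R1 -> R0=(3,0,2,5) R1=(3,0,2,5)
Op 9: merge R0<->R1 -> R0=(3,0,2,5) R1=(3,0,2,5)
Op 10: inc R2 by 3 -> R2=(3,0,5,5) value=13

Answer: 3 0 5 5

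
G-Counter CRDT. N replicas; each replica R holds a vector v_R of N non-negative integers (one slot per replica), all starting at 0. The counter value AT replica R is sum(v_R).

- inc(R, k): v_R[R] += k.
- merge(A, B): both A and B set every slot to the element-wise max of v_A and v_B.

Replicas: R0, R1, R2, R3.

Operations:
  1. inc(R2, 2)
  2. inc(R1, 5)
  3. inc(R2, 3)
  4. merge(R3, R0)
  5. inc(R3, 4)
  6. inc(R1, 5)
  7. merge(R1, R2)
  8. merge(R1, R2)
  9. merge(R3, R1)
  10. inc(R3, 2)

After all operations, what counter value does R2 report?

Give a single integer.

Op 1: inc R2 by 2 -> R2=(0,0,2,0) value=2
Op 2: inc R1 by 5 -> R1=(0,5,0,0) value=5
Op 3: inc R2 by 3 -> R2=(0,0,5,0) value=5
Op 4: merge R3<->R0 -> R3=(0,0,0,0) R0=(0,0,0,0)
Op 5: inc R3 by 4 -> R3=(0,0,0,4) value=4
Op 6: inc R1 by 5 -> R1=(0,10,0,0) value=10
Op 7: merge R1<->R2 -> R1=(0,10,5,0) R2=(0,10,5,0)
Op 8: merge R1<->R2 -> R1=(0,10,5,0) R2=(0,10,5,0)
Op 9: merge R3<->R1 -> R3=(0,10,5,4) R1=(0,10,5,4)
Op 10: inc R3 by 2 -> R3=(0,10,5,6) value=21

Answer: 15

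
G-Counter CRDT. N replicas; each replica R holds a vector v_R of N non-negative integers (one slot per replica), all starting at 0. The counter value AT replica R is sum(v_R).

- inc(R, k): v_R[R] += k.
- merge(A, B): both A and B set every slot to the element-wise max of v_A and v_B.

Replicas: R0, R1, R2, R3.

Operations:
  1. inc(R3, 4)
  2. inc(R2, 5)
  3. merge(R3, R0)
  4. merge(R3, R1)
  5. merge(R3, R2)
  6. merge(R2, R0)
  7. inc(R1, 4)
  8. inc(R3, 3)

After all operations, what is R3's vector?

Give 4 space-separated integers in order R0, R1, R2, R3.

Op 1: inc R3 by 4 -> R3=(0,0,0,4) value=4
Op 2: inc R2 by 5 -> R2=(0,0,5,0) value=5
Op 3: merge R3<->R0 -> R3=(0,0,0,4) R0=(0,0,0,4)
Op 4: merge R3<->R1 -> R3=(0,0,0,4) R1=(0,0,0,4)
Op 5: merge R3<->R2 -> R3=(0,0,5,4) R2=(0,0,5,4)
Op 6: merge R2<->R0 -> R2=(0,0,5,4) R0=(0,0,5,4)
Op 7: inc R1 by 4 -> R1=(0,4,0,4) value=8
Op 8: inc R3 by 3 -> R3=(0,0,5,7) value=12

Answer: 0 0 5 7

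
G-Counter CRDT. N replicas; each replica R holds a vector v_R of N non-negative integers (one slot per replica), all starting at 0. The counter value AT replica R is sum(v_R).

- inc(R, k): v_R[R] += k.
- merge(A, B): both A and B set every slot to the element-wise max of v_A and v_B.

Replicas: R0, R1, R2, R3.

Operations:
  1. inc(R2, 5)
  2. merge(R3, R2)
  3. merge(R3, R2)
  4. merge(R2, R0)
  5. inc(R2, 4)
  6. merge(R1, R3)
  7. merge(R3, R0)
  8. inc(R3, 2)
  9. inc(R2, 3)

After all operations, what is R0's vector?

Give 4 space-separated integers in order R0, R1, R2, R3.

Op 1: inc R2 by 5 -> R2=(0,0,5,0) value=5
Op 2: merge R3<->R2 -> R3=(0,0,5,0) R2=(0,0,5,0)
Op 3: merge R3<->R2 -> R3=(0,0,5,0) R2=(0,0,5,0)
Op 4: merge R2<->R0 -> R2=(0,0,5,0) R0=(0,0,5,0)
Op 5: inc R2 by 4 -> R2=(0,0,9,0) value=9
Op 6: merge R1<->R3 -> R1=(0,0,5,0) R3=(0,0,5,0)
Op 7: merge R3<->R0 -> R3=(0,0,5,0) R0=(0,0,5,0)
Op 8: inc R3 by 2 -> R3=(0,0,5,2) value=7
Op 9: inc R2 by 3 -> R2=(0,0,12,0) value=12

Answer: 0 0 5 0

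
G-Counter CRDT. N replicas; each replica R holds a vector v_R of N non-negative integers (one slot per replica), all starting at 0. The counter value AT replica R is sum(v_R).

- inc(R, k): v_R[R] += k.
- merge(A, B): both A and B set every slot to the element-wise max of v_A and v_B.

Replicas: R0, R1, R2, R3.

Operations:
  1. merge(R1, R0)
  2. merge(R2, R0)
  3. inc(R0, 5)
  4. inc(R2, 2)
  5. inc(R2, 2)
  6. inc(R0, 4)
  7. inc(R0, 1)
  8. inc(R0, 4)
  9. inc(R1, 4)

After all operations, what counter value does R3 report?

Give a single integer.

Op 1: merge R1<->R0 -> R1=(0,0,0,0) R0=(0,0,0,0)
Op 2: merge R2<->R0 -> R2=(0,0,0,0) R0=(0,0,0,0)
Op 3: inc R0 by 5 -> R0=(5,0,0,0) value=5
Op 4: inc R2 by 2 -> R2=(0,0,2,0) value=2
Op 5: inc R2 by 2 -> R2=(0,0,4,0) value=4
Op 6: inc R0 by 4 -> R0=(9,0,0,0) value=9
Op 7: inc R0 by 1 -> R0=(10,0,0,0) value=10
Op 8: inc R0 by 4 -> R0=(14,0,0,0) value=14
Op 9: inc R1 by 4 -> R1=(0,4,0,0) value=4

Answer: 0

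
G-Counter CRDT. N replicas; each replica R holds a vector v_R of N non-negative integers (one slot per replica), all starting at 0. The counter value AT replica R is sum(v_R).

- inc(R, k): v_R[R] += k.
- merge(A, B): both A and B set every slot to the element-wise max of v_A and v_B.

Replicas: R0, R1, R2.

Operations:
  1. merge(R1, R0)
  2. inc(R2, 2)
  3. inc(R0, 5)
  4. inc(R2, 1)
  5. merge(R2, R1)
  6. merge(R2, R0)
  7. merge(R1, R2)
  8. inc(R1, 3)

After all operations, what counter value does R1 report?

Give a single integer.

Op 1: merge R1<->R0 -> R1=(0,0,0) R0=(0,0,0)
Op 2: inc R2 by 2 -> R2=(0,0,2) value=2
Op 3: inc R0 by 5 -> R0=(5,0,0) value=5
Op 4: inc R2 by 1 -> R2=(0,0,3) value=3
Op 5: merge R2<->R1 -> R2=(0,0,3) R1=(0,0,3)
Op 6: merge R2<->R0 -> R2=(5,0,3) R0=(5,0,3)
Op 7: merge R1<->R2 -> R1=(5,0,3) R2=(5,0,3)
Op 8: inc R1 by 3 -> R1=(5,3,3) value=11

Answer: 11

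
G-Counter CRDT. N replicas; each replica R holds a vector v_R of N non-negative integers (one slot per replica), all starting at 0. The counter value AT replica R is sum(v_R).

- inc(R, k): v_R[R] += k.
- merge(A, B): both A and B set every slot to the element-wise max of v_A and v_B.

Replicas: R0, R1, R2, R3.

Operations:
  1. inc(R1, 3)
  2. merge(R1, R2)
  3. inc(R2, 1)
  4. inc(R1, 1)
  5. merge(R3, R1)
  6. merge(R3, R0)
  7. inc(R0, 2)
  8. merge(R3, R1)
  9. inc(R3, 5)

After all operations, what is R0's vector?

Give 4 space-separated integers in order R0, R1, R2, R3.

Answer: 2 4 0 0

Derivation:
Op 1: inc R1 by 3 -> R1=(0,3,0,0) value=3
Op 2: merge R1<->R2 -> R1=(0,3,0,0) R2=(0,3,0,0)
Op 3: inc R2 by 1 -> R2=(0,3,1,0) value=4
Op 4: inc R1 by 1 -> R1=(0,4,0,0) value=4
Op 5: merge R3<->R1 -> R3=(0,4,0,0) R1=(0,4,0,0)
Op 6: merge R3<->R0 -> R3=(0,4,0,0) R0=(0,4,0,0)
Op 7: inc R0 by 2 -> R0=(2,4,0,0) value=6
Op 8: merge R3<->R1 -> R3=(0,4,0,0) R1=(0,4,0,0)
Op 9: inc R3 by 5 -> R3=(0,4,0,5) value=9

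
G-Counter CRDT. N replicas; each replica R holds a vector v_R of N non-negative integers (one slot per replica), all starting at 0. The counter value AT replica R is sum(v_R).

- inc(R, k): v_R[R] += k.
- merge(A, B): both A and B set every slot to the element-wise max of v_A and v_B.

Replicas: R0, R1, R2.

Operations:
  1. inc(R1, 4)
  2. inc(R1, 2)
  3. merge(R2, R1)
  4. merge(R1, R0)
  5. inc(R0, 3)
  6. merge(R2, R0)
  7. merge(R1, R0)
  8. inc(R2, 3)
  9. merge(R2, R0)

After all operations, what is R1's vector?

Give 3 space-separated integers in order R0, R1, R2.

Answer: 3 6 0

Derivation:
Op 1: inc R1 by 4 -> R1=(0,4,0) value=4
Op 2: inc R1 by 2 -> R1=(0,6,0) value=6
Op 3: merge R2<->R1 -> R2=(0,6,0) R1=(0,6,0)
Op 4: merge R1<->R0 -> R1=(0,6,0) R0=(0,6,0)
Op 5: inc R0 by 3 -> R0=(3,6,0) value=9
Op 6: merge R2<->R0 -> R2=(3,6,0) R0=(3,6,0)
Op 7: merge R1<->R0 -> R1=(3,6,0) R0=(3,6,0)
Op 8: inc R2 by 3 -> R2=(3,6,3) value=12
Op 9: merge R2<->R0 -> R2=(3,6,3) R0=(3,6,3)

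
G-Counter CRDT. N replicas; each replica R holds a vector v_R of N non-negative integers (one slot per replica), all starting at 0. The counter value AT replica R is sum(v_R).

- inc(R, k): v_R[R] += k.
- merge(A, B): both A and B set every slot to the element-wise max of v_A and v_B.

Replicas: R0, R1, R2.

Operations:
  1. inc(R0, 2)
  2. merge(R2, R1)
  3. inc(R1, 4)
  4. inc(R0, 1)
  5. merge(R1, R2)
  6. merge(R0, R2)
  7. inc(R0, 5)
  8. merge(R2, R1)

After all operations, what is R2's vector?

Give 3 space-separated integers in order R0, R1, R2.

Op 1: inc R0 by 2 -> R0=(2,0,0) value=2
Op 2: merge R2<->R1 -> R2=(0,0,0) R1=(0,0,0)
Op 3: inc R1 by 4 -> R1=(0,4,0) value=4
Op 4: inc R0 by 1 -> R0=(3,0,0) value=3
Op 5: merge R1<->R2 -> R1=(0,4,0) R2=(0,4,0)
Op 6: merge R0<->R2 -> R0=(3,4,0) R2=(3,4,0)
Op 7: inc R0 by 5 -> R0=(8,4,0) value=12
Op 8: merge R2<->R1 -> R2=(3,4,0) R1=(3,4,0)

Answer: 3 4 0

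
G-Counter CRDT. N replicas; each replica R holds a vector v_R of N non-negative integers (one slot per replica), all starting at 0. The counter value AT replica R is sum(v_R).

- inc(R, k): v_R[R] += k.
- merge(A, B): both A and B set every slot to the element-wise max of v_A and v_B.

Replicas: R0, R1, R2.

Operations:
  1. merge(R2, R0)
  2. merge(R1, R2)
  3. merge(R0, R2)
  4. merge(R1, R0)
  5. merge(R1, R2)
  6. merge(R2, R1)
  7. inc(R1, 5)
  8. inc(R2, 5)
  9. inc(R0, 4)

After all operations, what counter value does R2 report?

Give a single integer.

Op 1: merge R2<->R0 -> R2=(0,0,0) R0=(0,0,0)
Op 2: merge R1<->R2 -> R1=(0,0,0) R2=(0,0,0)
Op 3: merge R0<->R2 -> R0=(0,0,0) R2=(0,0,0)
Op 4: merge R1<->R0 -> R1=(0,0,0) R0=(0,0,0)
Op 5: merge R1<->R2 -> R1=(0,0,0) R2=(0,0,0)
Op 6: merge R2<->R1 -> R2=(0,0,0) R1=(0,0,0)
Op 7: inc R1 by 5 -> R1=(0,5,0) value=5
Op 8: inc R2 by 5 -> R2=(0,0,5) value=5
Op 9: inc R0 by 4 -> R0=(4,0,0) value=4

Answer: 5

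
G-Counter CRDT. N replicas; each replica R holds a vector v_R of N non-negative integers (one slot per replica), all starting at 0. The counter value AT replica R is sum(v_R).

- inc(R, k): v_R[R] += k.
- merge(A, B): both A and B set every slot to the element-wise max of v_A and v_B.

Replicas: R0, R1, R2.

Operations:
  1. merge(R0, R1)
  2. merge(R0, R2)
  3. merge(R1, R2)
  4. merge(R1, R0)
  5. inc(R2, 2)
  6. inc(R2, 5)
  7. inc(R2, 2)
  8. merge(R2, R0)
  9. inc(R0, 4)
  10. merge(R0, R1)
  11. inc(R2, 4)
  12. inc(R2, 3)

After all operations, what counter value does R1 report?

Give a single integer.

Op 1: merge R0<->R1 -> R0=(0,0,0) R1=(0,0,0)
Op 2: merge R0<->R2 -> R0=(0,0,0) R2=(0,0,0)
Op 3: merge R1<->R2 -> R1=(0,0,0) R2=(0,0,0)
Op 4: merge R1<->R0 -> R1=(0,0,0) R0=(0,0,0)
Op 5: inc R2 by 2 -> R2=(0,0,2) value=2
Op 6: inc R2 by 5 -> R2=(0,0,7) value=7
Op 7: inc R2 by 2 -> R2=(0,0,9) value=9
Op 8: merge R2<->R0 -> R2=(0,0,9) R0=(0,0,9)
Op 9: inc R0 by 4 -> R0=(4,0,9) value=13
Op 10: merge R0<->R1 -> R0=(4,0,9) R1=(4,0,9)
Op 11: inc R2 by 4 -> R2=(0,0,13) value=13
Op 12: inc R2 by 3 -> R2=(0,0,16) value=16

Answer: 13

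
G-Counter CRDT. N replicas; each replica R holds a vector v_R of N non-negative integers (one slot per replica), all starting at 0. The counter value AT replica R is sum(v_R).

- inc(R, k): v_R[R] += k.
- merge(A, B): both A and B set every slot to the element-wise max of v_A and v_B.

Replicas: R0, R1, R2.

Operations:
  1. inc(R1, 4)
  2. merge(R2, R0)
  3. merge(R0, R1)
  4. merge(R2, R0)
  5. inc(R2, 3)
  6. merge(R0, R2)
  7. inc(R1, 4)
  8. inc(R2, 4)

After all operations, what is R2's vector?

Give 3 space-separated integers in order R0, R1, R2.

Answer: 0 4 7

Derivation:
Op 1: inc R1 by 4 -> R1=(0,4,0) value=4
Op 2: merge R2<->R0 -> R2=(0,0,0) R0=(0,0,0)
Op 3: merge R0<->R1 -> R0=(0,4,0) R1=(0,4,0)
Op 4: merge R2<->R0 -> R2=(0,4,0) R0=(0,4,0)
Op 5: inc R2 by 3 -> R2=(0,4,3) value=7
Op 6: merge R0<->R2 -> R0=(0,4,3) R2=(0,4,3)
Op 7: inc R1 by 4 -> R1=(0,8,0) value=8
Op 8: inc R2 by 4 -> R2=(0,4,7) value=11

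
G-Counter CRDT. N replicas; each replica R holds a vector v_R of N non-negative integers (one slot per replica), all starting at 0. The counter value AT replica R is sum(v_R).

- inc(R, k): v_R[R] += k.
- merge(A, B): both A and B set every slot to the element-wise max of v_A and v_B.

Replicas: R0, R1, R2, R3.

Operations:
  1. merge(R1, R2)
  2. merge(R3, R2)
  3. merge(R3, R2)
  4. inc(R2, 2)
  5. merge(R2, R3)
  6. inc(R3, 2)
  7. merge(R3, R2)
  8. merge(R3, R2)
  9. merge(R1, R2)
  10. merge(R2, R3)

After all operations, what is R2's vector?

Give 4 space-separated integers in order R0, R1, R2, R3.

Answer: 0 0 2 2

Derivation:
Op 1: merge R1<->R2 -> R1=(0,0,0,0) R2=(0,0,0,0)
Op 2: merge R3<->R2 -> R3=(0,0,0,0) R2=(0,0,0,0)
Op 3: merge R3<->R2 -> R3=(0,0,0,0) R2=(0,0,0,0)
Op 4: inc R2 by 2 -> R2=(0,0,2,0) value=2
Op 5: merge R2<->R3 -> R2=(0,0,2,0) R3=(0,0,2,0)
Op 6: inc R3 by 2 -> R3=(0,0,2,2) value=4
Op 7: merge R3<->R2 -> R3=(0,0,2,2) R2=(0,0,2,2)
Op 8: merge R3<->R2 -> R3=(0,0,2,2) R2=(0,0,2,2)
Op 9: merge R1<->R2 -> R1=(0,0,2,2) R2=(0,0,2,2)
Op 10: merge R2<->R3 -> R2=(0,0,2,2) R3=(0,0,2,2)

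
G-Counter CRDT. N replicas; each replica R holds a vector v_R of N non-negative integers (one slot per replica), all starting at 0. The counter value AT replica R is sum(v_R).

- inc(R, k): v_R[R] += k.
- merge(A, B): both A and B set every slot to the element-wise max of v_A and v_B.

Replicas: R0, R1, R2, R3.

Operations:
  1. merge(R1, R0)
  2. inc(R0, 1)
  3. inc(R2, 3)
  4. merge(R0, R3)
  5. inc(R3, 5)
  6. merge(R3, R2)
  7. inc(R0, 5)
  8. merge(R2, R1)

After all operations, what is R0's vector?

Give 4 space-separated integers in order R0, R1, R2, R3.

Op 1: merge R1<->R0 -> R1=(0,0,0,0) R0=(0,0,0,0)
Op 2: inc R0 by 1 -> R0=(1,0,0,0) value=1
Op 3: inc R2 by 3 -> R2=(0,0,3,0) value=3
Op 4: merge R0<->R3 -> R0=(1,0,0,0) R3=(1,0,0,0)
Op 5: inc R3 by 5 -> R3=(1,0,0,5) value=6
Op 6: merge R3<->R2 -> R3=(1,0,3,5) R2=(1,0,3,5)
Op 7: inc R0 by 5 -> R0=(6,0,0,0) value=6
Op 8: merge R2<->R1 -> R2=(1,0,3,5) R1=(1,0,3,5)

Answer: 6 0 0 0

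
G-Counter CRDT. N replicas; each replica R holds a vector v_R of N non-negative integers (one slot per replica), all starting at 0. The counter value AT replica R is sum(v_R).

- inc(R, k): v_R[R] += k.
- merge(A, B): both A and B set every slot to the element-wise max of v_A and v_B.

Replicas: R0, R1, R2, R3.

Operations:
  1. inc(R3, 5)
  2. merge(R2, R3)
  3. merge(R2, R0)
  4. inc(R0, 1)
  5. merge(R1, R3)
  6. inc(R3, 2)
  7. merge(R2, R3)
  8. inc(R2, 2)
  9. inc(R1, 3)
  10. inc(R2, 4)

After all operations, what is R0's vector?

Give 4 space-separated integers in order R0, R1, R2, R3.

Answer: 1 0 0 5

Derivation:
Op 1: inc R3 by 5 -> R3=(0,0,0,5) value=5
Op 2: merge R2<->R3 -> R2=(0,0,0,5) R3=(0,0,0,5)
Op 3: merge R2<->R0 -> R2=(0,0,0,5) R0=(0,0,0,5)
Op 4: inc R0 by 1 -> R0=(1,0,0,5) value=6
Op 5: merge R1<->R3 -> R1=(0,0,0,5) R3=(0,0,0,5)
Op 6: inc R3 by 2 -> R3=(0,0,0,7) value=7
Op 7: merge R2<->R3 -> R2=(0,0,0,7) R3=(0,0,0,7)
Op 8: inc R2 by 2 -> R2=(0,0,2,7) value=9
Op 9: inc R1 by 3 -> R1=(0,3,0,5) value=8
Op 10: inc R2 by 4 -> R2=(0,0,6,7) value=13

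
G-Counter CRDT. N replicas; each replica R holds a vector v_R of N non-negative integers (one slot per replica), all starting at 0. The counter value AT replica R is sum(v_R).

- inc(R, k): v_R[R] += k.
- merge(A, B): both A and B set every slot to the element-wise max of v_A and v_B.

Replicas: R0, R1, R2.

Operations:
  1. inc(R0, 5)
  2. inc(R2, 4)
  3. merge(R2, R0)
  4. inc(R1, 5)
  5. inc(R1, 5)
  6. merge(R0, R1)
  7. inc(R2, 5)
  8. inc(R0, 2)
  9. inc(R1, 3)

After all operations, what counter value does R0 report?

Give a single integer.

Answer: 21

Derivation:
Op 1: inc R0 by 5 -> R0=(5,0,0) value=5
Op 2: inc R2 by 4 -> R2=(0,0,4) value=4
Op 3: merge R2<->R0 -> R2=(5,0,4) R0=(5,0,4)
Op 4: inc R1 by 5 -> R1=(0,5,0) value=5
Op 5: inc R1 by 5 -> R1=(0,10,0) value=10
Op 6: merge R0<->R1 -> R0=(5,10,4) R1=(5,10,4)
Op 7: inc R2 by 5 -> R2=(5,0,9) value=14
Op 8: inc R0 by 2 -> R0=(7,10,4) value=21
Op 9: inc R1 by 3 -> R1=(5,13,4) value=22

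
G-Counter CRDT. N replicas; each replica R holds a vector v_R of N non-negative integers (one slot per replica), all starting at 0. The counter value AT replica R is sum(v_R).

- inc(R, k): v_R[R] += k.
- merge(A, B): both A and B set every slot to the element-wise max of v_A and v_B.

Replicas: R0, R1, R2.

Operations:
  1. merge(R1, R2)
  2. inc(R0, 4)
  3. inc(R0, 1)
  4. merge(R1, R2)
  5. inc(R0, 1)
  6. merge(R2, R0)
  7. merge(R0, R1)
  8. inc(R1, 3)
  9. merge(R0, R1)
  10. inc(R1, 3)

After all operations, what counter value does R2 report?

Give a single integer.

Answer: 6

Derivation:
Op 1: merge R1<->R2 -> R1=(0,0,0) R2=(0,0,0)
Op 2: inc R0 by 4 -> R0=(4,0,0) value=4
Op 3: inc R0 by 1 -> R0=(5,0,0) value=5
Op 4: merge R1<->R2 -> R1=(0,0,0) R2=(0,0,0)
Op 5: inc R0 by 1 -> R0=(6,0,0) value=6
Op 6: merge R2<->R0 -> R2=(6,0,0) R0=(6,0,0)
Op 7: merge R0<->R1 -> R0=(6,0,0) R1=(6,0,0)
Op 8: inc R1 by 3 -> R1=(6,3,0) value=9
Op 9: merge R0<->R1 -> R0=(6,3,0) R1=(6,3,0)
Op 10: inc R1 by 3 -> R1=(6,6,0) value=12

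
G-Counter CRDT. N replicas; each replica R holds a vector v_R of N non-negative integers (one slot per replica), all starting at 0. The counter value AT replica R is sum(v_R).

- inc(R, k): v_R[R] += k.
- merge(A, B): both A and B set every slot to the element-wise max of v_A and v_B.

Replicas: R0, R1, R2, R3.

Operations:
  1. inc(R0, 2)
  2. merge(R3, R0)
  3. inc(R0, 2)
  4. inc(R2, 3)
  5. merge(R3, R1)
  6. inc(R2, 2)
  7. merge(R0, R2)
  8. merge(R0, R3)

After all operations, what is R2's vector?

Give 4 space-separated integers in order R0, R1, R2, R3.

Answer: 4 0 5 0

Derivation:
Op 1: inc R0 by 2 -> R0=(2,0,0,0) value=2
Op 2: merge R3<->R0 -> R3=(2,0,0,0) R0=(2,0,0,0)
Op 3: inc R0 by 2 -> R0=(4,0,0,0) value=4
Op 4: inc R2 by 3 -> R2=(0,0,3,0) value=3
Op 5: merge R3<->R1 -> R3=(2,0,0,0) R1=(2,0,0,0)
Op 6: inc R2 by 2 -> R2=(0,0,5,0) value=5
Op 7: merge R0<->R2 -> R0=(4,0,5,0) R2=(4,0,5,0)
Op 8: merge R0<->R3 -> R0=(4,0,5,0) R3=(4,0,5,0)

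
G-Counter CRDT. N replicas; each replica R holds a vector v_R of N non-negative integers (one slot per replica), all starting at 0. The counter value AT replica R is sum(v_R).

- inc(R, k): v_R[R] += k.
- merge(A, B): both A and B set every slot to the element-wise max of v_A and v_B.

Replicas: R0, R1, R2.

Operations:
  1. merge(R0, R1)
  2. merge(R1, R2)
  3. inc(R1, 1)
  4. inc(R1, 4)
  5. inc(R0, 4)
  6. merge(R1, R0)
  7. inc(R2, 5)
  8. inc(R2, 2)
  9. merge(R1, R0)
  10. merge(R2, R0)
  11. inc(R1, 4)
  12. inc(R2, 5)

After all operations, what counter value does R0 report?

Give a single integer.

Answer: 16

Derivation:
Op 1: merge R0<->R1 -> R0=(0,0,0) R1=(0,0,0)
Op 2: merge R1<->R2 -> R1=(0,0,0) R2=(0,0,0)
Op 3: inc R1 by 1 -> R1=(0,1,0) value=1
Op 4: inc R1 by 4 -> R1=(0,5,0) value=5
Op 5: inc R0 by 4 -> R0=(4,0,0) value=4
Op 6: merge R1<->R0 -> R1=(4,5,0) R0=(4,5,0)
Op 7: inc R2 by 5 -> R2=(0,0,5) value=5
Op 8: inc R2 by 2 -> R2=(0,0,7) value=7
Op 9: merge R1<->R0 -> R1=(4,5,0) R0=(4,5,0)
Op 10: merge R2<->R0 -> R2=(4,5,7) R0=(4,5,7)
Op 11: inc R1 by 4 -> R1=(4,9,0) value=13
Op 12: inc R2 by 5 -> R2=(4,5,12) value=21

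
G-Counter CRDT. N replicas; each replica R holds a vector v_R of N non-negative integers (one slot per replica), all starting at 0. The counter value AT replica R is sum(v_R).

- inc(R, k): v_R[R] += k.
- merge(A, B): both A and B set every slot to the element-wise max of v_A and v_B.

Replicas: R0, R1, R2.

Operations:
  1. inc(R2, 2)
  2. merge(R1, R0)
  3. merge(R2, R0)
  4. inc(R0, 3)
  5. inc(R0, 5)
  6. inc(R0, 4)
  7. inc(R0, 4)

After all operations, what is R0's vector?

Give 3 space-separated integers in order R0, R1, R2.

Answer: 16 0 2

Derivation:
Op 1: inc R2 by 2 -> R2=(0,0,2) value=2
Op 2: merge R1<->R0 -> R1=(0,0,0) R0=(0,0,0)
Op 3: merge R2<->R0 -> R2=(0,0,2) R0=(0,0,2)
Op 4: inc R0 by 3 -> R0=(3,0,2) value=5
Op 5: inc R0 by 5 -> R0=(8,0,2) value=10
Op 6: inc R0 by 4 -> R0=(12,0,2) value=14
Op 7: inc R0 by 4 -> R0=(16,0,2) value=18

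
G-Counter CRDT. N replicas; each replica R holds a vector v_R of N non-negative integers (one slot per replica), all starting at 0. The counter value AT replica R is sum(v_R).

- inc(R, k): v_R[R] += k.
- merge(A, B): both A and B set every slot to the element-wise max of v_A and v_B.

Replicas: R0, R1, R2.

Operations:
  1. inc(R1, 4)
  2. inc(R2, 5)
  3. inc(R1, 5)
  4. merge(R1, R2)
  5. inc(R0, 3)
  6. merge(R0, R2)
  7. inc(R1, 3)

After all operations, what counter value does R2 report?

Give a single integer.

Answer: 17

Derivation:
Op 1: inc R1 by 4 -> R1=(0,4,0) value=4
Op 2: inc R2 by 5 -> R2=(0,0,5) value=5
Op 3: inc R1 by 5 -> R1=(0,9,0) value=9
Op 4: merge R1<->R2 -> R1=(0,9,5) R2=(0,9,5)
Op 5: inc R0 by 3 -> R0=(3,0,0) value=3
Op 6: merge R0<->R2 -> R0=(3,9,5) R2=(3,9,5)
Op 7: inc R1 by 3 -> R1=(0,12,5) value=17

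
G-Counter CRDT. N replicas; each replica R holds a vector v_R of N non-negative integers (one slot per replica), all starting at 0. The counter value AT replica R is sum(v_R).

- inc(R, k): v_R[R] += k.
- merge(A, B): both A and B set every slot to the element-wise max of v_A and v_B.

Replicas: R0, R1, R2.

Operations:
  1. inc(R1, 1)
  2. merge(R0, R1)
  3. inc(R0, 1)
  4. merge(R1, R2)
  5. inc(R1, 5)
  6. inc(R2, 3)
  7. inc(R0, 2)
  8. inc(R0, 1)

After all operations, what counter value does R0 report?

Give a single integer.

Op 1: inc R1 by 1 -> R1=(0,1,0) value=1
Op 2: merge R0<->R1 -> R0=(0,1,0) R1=(0,1,0)
Op 3: inc R0 by 1 -> R0=(1,1,0) value=2
Op 4: merge R1<->R2 -> R1=(0,1,0) R2=(0,1,0)
Op 5: inc R1 by 5 -> R1=(0,6,0) value=6
Op 6: inc R2 by 3 -> R2=(0,1,3) value=4
Op 7: inc R0 by 2 -> R0=(3,1,0) value=4
Op 8: inc R0 by 1 -> R0=(4,1,0) value=5

Answer: 5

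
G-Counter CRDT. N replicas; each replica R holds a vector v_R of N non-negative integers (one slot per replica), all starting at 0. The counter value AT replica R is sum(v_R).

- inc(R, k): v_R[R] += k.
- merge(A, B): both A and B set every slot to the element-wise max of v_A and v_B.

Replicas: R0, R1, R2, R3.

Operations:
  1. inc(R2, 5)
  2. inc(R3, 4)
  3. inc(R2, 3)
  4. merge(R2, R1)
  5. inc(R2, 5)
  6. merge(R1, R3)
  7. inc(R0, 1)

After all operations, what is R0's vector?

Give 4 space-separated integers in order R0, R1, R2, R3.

Answer: 1 0 0 0

Derivation:
Op 1: inc R2 by 5 -> R2=(0,0,5,0) value=5
Op 2: inc R3 by 4 -> R3=(0,0,0,4) value=4
Op 3: inc R2 by 3 -> R2=(0,0,8,0) value=8
Op 4: merge R2<->R1 -> R2=(0,0,8,0) R1=(0,0,8,0)
Op 5: inc R2 by 5 -> R2=(0,0,13,0) value=13
Op 6: merge R1<->R3 -> R1=(0,0,8,4) R3=(0,0,8,4)
Op 7: inc R0 by 1 -> R0=(1,0,0,0) value=1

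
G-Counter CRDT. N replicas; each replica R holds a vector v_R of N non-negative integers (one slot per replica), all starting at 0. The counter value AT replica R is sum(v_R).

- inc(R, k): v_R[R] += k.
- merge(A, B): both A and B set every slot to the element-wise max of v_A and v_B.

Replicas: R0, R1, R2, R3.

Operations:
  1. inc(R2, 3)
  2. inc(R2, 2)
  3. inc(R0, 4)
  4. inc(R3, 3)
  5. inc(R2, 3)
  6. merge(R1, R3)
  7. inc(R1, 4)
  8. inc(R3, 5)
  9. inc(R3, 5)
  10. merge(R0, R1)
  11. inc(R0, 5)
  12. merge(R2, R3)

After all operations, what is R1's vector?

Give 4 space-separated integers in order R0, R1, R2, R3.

Op 1: inc R2 by 3 -> R2=(0,0,3,0) value=3
Op 2: inc R2 by 2 -> R2=(0,0,5,0) value=5
Op 3: inc R0 by 4 -> R0=(4,0,0,0) value=4
Op 4: inc R3 by 3 -> R3=(0,0,0,3) value=3
Op 5: inc R2 by 3 -> R2=(0,0,8,0) value=8
Op 6: merge R1<->R3 -> R1=(0,0,0,3) R3=(0,0,0,3)
Op 7: inc R1 by 4 -> R1=(0,4,0,3) value=7
Op 8: inc R3 by 5 -> R3=(0,0,0,8) value=8
Op 9: inc R3 by 5 -> R3=(0,0,0,13) value=13
Op 10: merge R0<->R1 -> R0=(4,4,0,3) R1=(4,4,0,3)
Op 11: inc R0 by 5 -> R0=(9,4,0,3) value=16
Op 12: merge R2<->R3 -> R2=(0,0,8,13) R3=(0,0,8,13)

Answer: 4 4 0 3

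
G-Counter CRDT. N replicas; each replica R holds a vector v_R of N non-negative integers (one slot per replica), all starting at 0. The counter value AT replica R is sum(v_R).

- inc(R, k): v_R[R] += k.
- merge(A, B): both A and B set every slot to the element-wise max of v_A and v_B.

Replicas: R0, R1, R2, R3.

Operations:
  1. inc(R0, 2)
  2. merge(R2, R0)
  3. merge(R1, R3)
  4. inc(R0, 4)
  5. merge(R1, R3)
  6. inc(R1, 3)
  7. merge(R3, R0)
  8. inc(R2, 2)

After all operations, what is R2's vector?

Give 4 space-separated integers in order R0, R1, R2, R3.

Op 1: inc R0 by 2 -> R0=(2,0,0,0) value=2
Op 2: merge R2<->R0 -> R2=(2,0,0,0) R0=(2,0,0,0)
Op 3: merge R1<->R3 -> R1=(0,0,0,0) R3=(0,0,0,0)
Op 4: inc R0 by 4 -> R0=(6,0,0,0) value=6
Op 5: merge R1<->R3 -> R1=(0,0,0,0) R3=(0,0,0,0)
Op 6: inc R1 by 3 -> R1=(0,3,0,0) value=3
Op 7: merge R3<->R0 -> R3=(6,0,0,0) R0=(6,0,0,0)
Op 8: inc R2 by 2 -> R2=(2,0,2,0) value=4

Answer: 2 0 2 0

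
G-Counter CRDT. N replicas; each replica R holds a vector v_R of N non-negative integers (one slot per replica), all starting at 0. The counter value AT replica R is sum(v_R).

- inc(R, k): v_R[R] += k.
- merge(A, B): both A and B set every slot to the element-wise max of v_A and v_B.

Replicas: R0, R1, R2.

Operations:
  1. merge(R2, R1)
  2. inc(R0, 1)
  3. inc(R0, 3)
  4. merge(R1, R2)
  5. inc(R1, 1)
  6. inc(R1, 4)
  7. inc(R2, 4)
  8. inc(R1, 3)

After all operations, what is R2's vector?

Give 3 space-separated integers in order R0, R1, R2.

Answer: 0 0 4

Derivation:
Op 1: merge R2<->R1 -> R2=(0,0,0) R1=(0,0,0)
Op 2: inc R0 by 1 -> R0=(1,0,0) value=1
Op 3: inc R0 by 3 -> R0=(4,0,0) value=4
Op 4: merge R1<->R2 -> R1=(0,0,0) R2=(0,0,0)
Op 5: inc R1 by 1 -> R1=(0,1,0) value=1
Op 6: inc R1 by 4 -> R1=(0,5,0) value=5
Op 7: inc R2 by 4 -> R2=(0,0,4) value=4
Op 8: inc R1 by 3 -> R1=(0,8,0) value=8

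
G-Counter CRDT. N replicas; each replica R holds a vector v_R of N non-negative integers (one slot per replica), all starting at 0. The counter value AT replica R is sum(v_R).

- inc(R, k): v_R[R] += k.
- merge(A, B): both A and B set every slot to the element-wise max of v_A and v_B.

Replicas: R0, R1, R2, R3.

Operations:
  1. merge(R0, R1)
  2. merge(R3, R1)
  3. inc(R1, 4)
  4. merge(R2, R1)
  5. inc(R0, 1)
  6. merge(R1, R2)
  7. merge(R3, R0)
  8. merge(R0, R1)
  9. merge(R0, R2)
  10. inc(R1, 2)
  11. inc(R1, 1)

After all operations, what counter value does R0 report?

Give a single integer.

Answer: 5

Derivation:
Op 1: merge R0<->R1 -> R0=(0,0,0,0) R1=(0,0,0,0)
Op 2: merge R3<->R1 -> R3=(0,0,0,0) R1=(0,0,0,0)
Op 3: inc R1 by 4 -> R1=(0,4,0,0) value=4
Op 4: merge R2<->R1 -> R2=(0,4,0,0) R1=(0,4,0,0)
Op 5: inc R0 by 1 -> R0=(1,0,0,0) value=1
Op 6: merge R1<->R2 -> R1=(0,4,0,0) R2=(0,4,0,0)
Op 7: merge R3<->R0 -> R3=(1,0,0,0) R0=(1,0,0,0)
Op 8: merge R0<->R1 -> R0=(1,4,0,0) R1=(1,4,0,0)
Op 9: merge R0<->R2 -> R0=(1,4,0,0) R2=(1,4,0,0)
Op 10: inc R1 by 2 -> R1=(1,6,0,0) value=7
Op 11: inc R1 by 1 -> R1=(1,7,0,0) value=8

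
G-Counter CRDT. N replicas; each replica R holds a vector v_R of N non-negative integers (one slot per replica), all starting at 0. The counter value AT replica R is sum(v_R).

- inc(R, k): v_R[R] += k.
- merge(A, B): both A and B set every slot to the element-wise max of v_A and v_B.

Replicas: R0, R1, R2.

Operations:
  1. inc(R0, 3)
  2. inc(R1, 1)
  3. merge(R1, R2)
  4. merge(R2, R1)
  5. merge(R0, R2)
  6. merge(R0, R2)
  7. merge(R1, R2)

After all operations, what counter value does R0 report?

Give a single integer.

Op 1: inc R0 by 3 -> R0=(3,0,0) value=3
Op 2: inc R1 by 1 -> R1=(0,1,0) value=1
Op 3: merge R1<->R2 -> R1=(0,1,0) R2=(0,1,0)
Op 4: merge R2<->R1 -> R2=(0,1,0) R1=(0,1,0)
Op 5: merge R0<->R2 -> R0=(3,1,0) R2=(3,1,0)
Op 6: merge R0<->R2 -> R0=(3,1,0) R2=(3,1,0)
Op 7: merge R1<->R2 -> R1=(3,1,0) R2=(3,1,0)

Answer: 4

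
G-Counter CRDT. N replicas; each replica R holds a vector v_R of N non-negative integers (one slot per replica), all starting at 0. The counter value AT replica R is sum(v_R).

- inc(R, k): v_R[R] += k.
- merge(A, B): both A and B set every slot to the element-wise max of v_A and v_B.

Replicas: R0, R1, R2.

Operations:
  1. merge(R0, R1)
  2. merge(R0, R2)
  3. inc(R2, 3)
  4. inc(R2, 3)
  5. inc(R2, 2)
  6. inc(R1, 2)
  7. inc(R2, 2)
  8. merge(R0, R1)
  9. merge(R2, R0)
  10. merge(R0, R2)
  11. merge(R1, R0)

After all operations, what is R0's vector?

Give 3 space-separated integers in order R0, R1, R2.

Answer: 0 2 10

Derivation:
Op 1: merge R0<->R1 -> R0=(0,0,0) R1=(0,0,0)
Op 2: merge R0<->R2 -> R0=(0,0,0) R2=(0,0,0)
Op 3: inc R2 by 3 -> R2=(0,0,3) value=3
Op 4: inc R2 by 3 -> R2=(0,0,6) value=6
Op 5: inc R2 by 2 -> R2=(0,0,8) value=8
Op 6: inc R1 by 2 -> R1=(0,2,0) value=2
Op 7: inc R2 by 2 -> R2=(0,0,10) value=10
Op 8: merge R0<->R1 -> R0=(0,2,0) R1=(0,2,0)
Op 9: merge R2<->R0 -> R2=(0,2,10) R0=(0,2,10)
Op 10: merge R0<->R2 -> R0=(0,2,10) R2=(0,2,10)
Op 11: merge R1<->R0 -> R1=(0,2,10) R0=(0,2,10)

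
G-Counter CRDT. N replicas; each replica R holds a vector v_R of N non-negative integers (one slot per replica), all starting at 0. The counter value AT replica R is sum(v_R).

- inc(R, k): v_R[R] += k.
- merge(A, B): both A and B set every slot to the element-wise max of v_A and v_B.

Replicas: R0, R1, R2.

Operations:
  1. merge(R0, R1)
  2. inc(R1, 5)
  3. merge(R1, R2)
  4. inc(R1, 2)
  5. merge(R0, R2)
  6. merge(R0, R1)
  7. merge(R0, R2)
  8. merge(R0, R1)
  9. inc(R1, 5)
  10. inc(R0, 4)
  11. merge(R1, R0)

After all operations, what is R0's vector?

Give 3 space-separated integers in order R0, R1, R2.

Answer: 4 12 0

Derivation:
Op 1: merge R0<->R1 -> R0=(0,0,0) R1=(0,0,0)
Op 2: inc R1 by 5 -> R1=(0,5,0) value=5
Op 3: merge R1<->R2 -> R1=(0,5,0) R2=(0,5,0)
Op 4: inc R1 by 2 -> R1=(0,7,0) value=7
Op 5: merge R0<->R2 -> R0=(0,5,0) R2=(0,5,0)
Op 6: merge R0<->R1 -> R0=(0,7,0) R1=(0,7,0)
Op 7: merge R0<->R2 -> R0=(0,7,0) R2=(0,7,0)
Op 8: merge R0<->R1 -> R0=(0,7,0) R1=(0,7,0)
Op 9: inc R1 by 5 -> R1=(0,12,0) value=12
Op 10: inc R0 by 4 -> R0=(4,7,0) value=11
Op 11: merge R1<->R0 -> R1=(4,12,0) R0=(4,12,0)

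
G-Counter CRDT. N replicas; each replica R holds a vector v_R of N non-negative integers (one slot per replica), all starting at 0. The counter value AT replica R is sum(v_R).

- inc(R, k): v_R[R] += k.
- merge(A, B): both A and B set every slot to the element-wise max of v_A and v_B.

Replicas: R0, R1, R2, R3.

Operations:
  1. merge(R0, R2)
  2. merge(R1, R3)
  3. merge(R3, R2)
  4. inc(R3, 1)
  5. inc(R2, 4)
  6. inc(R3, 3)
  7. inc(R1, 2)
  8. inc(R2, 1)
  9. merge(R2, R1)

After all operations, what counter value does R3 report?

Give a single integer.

Answer: 4

Derivation:
Op 1: merge R0<->R2 -> R0=(0,0,0,0) R2=(0,0,0,0)
Op 2: merge R1<->R3 -> R1=(0,0,0,0) R3=(0,0,0,0)
Op 3: merge R3<->R2 -> R3=(0,0,0,0) R2=(0,0,0,0)
Op 4: inc R3 by 1 -> R3=(0,0,0,1) value=1
Op 5: inc R2 by 4 -> R2=(0,0,4,0) value=4
Op 6: inc R3 by 3 -> R3=(0,0,0,4) value=4
Op 7: inc R1 by 2 -> R1=(0,2,0,0) value=2
Op 8: inc R2 by 1 -> R2=(0,0,5,0) value=5
Op 9: merge R2<->R1 -> R2=(0,2,5,0) R1=(0,2,5,0)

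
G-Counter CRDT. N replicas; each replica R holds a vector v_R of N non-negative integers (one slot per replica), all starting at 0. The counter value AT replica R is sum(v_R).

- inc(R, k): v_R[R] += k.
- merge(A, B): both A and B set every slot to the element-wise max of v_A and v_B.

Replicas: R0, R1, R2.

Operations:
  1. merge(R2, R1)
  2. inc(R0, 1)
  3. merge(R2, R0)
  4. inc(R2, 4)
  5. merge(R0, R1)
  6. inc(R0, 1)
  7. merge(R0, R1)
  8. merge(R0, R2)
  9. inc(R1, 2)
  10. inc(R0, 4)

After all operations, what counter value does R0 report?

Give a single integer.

Answer: 10

Derivation:
Op 1: merge R2<->R1 -> R2=(0,0,0) R1=(0,0,0)
Op 2: inc R0 by 1 -> R0=(1,0,0) value=1
Op 3: merge R2<->R0 -> R2=(1,0,0) R0=(1,0,0)
Op 4: inc R2 by 4 -> R2=(1,0,4) value=5
Op 5: merge R0<->R1 -> R0=(1,0,0) R1=(1,0,0)
Op 6: inc R0 by 1 -> R0=(2,0,0) value=2
Op 7: merge R0<->R1 -> R0=(2,0,0) R1=(2,0,0)
Op 8: merge R0<->R2 -> R0=(2,0,4) R2=(2,0,4)
Op 9: inc R1 by 2 -> R1=(2,2,0) value=4
Op 10: inc R0 by 4 -> R0=(6,0,4) value=10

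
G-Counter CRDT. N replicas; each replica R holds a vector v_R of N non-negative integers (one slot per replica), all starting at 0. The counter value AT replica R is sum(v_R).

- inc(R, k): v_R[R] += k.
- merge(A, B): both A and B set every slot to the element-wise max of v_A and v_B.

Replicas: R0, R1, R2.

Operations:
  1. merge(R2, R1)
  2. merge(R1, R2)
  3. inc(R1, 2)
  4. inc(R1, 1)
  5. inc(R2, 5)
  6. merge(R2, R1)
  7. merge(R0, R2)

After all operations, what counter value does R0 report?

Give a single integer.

Answer: 8

Derivation:
Op 1: merge R2<->R1 -> R2=(0,0,0) R1=(0,0,0)
Op 2: merge R1<->R2 -> R1=(0,0,0) R2=(0,0,0)
Op 3: inc R1 by 2 -> R1=(0,2,0) value=2
Op 4: inc R1 by 1 -> R1=(0,3,0) value=3
Op 5: inc R2 by 5 -> R2=(0,0,5) value=5
Op 6: merge R2<->R1 -> R2=(0,3,5) R1=(0,3,5)
Op 7: merge R0<->R2 -> R0=(0,3,5) R2=(0,3,5)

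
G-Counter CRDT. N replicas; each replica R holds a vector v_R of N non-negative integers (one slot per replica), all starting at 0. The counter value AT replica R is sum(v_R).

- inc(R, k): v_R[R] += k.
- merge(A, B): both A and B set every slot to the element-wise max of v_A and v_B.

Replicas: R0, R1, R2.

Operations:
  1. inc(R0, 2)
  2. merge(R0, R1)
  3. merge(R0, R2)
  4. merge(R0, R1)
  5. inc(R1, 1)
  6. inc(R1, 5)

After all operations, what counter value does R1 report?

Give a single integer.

Answer: 8

Derivation:
Op 1: inc R0 by 2 -> R0=(2,0,0) value=2
Op 2: merge R0<->R1 -> R0=(2,0,0) R1=(2,0,0)
Op 3: merge R0<->R2 -> R0=(2,0,0) R2=(2,0,0)
Op 4: merge R0<->R1 -> R0=(2,0,0) R1=(2,0,0)
Op 5: inc R1 by 1 -> R1=(2,1,0) value=3
Op 6: inc R1 by 5 -> R1=(2,6,0) value=8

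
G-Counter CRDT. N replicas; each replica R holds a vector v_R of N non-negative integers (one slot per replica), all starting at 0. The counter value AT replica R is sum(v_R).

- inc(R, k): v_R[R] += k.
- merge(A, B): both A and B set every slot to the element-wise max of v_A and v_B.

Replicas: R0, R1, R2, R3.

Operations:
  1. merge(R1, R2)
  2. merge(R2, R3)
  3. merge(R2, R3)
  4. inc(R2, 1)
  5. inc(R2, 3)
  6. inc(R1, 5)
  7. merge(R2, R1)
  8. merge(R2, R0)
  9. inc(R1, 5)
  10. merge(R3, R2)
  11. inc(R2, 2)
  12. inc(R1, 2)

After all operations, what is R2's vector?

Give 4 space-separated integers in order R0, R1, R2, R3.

Answer: 0 5 6 0

Derivation:
Op 1: merge R1<->R2 -> R1=(0,0,0,0) R2=(0,0,0,0)
Op 2: merge R2<->R3 -> R2=(0,0,0,0) R3=(0,0,0,0)
Op 3: merge R2<->R3 -> R2=(0,0,0,0) R3=(0,0,0,0)
Op 4: inc R2 by 1 -> R2=(0,0,1,0) value=1
Op 5: inc R2 by 3 -> R2=(0,0,4,0) value=4
Op 6: inc R1 by 5 -> R1=(0,5,0,0) value=5
Op 7: merge R2<->R1 -> R2=(0,5,4,0) R1=(0,5,4,0)
Op 8: merge R2<->R0 -> R2=(0,5,4,0) R0=(0,5,4,0)
Op 9: inc R1 by 5 -> R1=(0,10,4,0) value=14
Op 10: merge R3<->R2 -> R3=(0,5,4,0) R2=(0,5,4,0)
Op 11: inc R2 by 2 -> R2=(0,5,6,0) value=11
Op 12: inc R1 by 2 -> R1=(0,12,4,0) value=16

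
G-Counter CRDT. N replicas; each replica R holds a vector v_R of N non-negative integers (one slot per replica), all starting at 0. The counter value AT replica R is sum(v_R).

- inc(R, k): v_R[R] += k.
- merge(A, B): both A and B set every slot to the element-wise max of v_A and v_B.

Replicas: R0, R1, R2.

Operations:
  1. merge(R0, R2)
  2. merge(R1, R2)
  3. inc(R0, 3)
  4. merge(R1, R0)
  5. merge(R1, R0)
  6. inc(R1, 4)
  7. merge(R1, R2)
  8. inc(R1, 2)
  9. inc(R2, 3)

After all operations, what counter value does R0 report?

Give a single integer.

Op 1: merge R0<->R2 -> R0=(0,0,0) R2=(0,0,0)
Op 2: merge R1<->R2 -> R1=(0,0,0) R2=(0,0,0)
Op 3: inc R0 by 3 -> R0=(3,0,0) value=3
Op 4: merge R1<->R0 -> R1=(3,0,0) R0=(3,0,0)
Op 5: merge R1<->R0 -> R1=(3,0,0) R0=(3,0,0)
Op 6: inc R1 by 4 -> R1=(3,4,0) value=7
Op 7: merge R1<->R2 -> R1=(3,4,0) R2=(3,4,0)
Op 8: inc R1 by 2 -> R1=(3,6,0) value=9
Op 9: inc R2 by 3 -> R2=(3,4,3) value=10

Answer: 3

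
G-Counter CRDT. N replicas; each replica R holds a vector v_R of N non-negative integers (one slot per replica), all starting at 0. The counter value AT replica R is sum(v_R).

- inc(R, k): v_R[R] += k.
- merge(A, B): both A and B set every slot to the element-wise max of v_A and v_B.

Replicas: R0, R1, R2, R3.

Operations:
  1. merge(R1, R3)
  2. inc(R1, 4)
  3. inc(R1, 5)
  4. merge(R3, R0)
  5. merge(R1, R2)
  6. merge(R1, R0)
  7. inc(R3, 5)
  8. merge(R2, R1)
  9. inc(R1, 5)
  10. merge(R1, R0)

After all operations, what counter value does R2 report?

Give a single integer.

Op 1: merge R1<->R3 -> R1=(0,0,0,0) R3=(0,0,0,0)
Op 2: inc R1 by 4 -> R1=(0,4,0,0) value=4
Op 3: inc R1 by 5 -> R1=(0,9,0,0) value=9
Op 4: merge R3<->R0 -> R3=(0,0,0,0) R0=(0,0,0,0)
Op 5: merge R1<->R2 -> R1=(0,9,0,0) R2=(0,9,0,0)
Op 6: merge R1<->R0 -> R1=(0,9,0,0) R0=(0,9,0,0)
Op 7: inc R3 by 5 -> R3=(0,0,0,5) value=5
Op 8: merge R2<->R1 -> R2=(0,9,0,0) R1=(0,9,0,0)
Op 9: inc R1 by 5 -> R1=(0,14,0,0) value=14
Op 10: merge R1<->R0 -> R1=(0,14,0,0) R0=(0,14,0,0)

Answer: 9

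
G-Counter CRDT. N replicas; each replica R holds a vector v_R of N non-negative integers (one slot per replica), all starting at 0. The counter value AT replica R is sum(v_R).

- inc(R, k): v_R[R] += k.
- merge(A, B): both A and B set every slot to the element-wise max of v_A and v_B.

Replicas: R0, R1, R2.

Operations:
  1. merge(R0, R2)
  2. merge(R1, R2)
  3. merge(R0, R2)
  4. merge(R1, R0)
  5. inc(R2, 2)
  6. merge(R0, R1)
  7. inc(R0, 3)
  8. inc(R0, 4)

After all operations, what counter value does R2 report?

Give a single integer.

Answer: 2

Derivation:
Op 1: merge R0<->R2 -> R0=(0,0,0) R2=(0,0,0)
Op 2: merge R1<->R2 -> R1=(0,0,0) R2=(0,0,0)
Op 3: merge R0<->R2 -> R0=(0,0,0) R2=(0,0,0)
Op 4: merge R1<->R0 -> R1=(0,0,0) R0=(0,0,0)
Op 5: inc R2 by 2 -> R2=(0,0,2) value=2
Op 6: merge R0<->R1 -> R0=(0,0,0) R1=(0,0,0)
Op 7: inc R0 by 3 -> R0=(3,0,0) value=3
Op 8: inc R0 by 4 -> R0=(7,0,0) value=7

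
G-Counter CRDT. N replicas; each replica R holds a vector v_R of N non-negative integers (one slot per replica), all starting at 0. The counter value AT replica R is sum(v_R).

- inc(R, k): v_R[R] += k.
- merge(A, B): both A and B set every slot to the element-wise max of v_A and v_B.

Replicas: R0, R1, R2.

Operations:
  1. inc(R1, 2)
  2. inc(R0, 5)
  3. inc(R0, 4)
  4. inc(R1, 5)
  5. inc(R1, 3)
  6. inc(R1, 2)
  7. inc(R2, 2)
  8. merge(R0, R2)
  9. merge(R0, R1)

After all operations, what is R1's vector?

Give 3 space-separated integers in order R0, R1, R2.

Op 1: inc R1 by 2 -> R1=(0,2,0) value=2
Op 2: inc R0 by 5 -> R0=(5,0,0) value=5
Op 3: inc R0 by 4 -> R0=(9,0,0) value=9
Op 4: inc R1 by 5 -> R1=(0,7,0) value=7
Op 5: inc R1 by 3 -> R1=(0,10,0) value=10
Op 6: inc R1 by 2 -> R1=(0,12,0) value=12
Op 7: inc R2 by 2 -> R2=(0,0,2) value=2
Op 8: merge R0<->R2 -> R0=(9,0,2) R2=(9,0,2)
Op 9: merge R0<->R1 -> R0=(9,12,2) R1=(9,12,2)

Answer: 9 12 2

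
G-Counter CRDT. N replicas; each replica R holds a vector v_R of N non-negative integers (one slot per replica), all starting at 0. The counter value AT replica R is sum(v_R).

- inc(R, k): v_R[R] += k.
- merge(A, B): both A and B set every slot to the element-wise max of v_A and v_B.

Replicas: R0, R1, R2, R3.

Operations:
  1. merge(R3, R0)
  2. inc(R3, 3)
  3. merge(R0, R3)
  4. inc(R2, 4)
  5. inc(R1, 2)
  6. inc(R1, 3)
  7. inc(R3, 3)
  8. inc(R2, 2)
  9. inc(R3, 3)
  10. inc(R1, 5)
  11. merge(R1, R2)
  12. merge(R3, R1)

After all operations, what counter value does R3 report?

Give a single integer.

Op 1: merge R3<->R0 -> R3=(0,0,0,0) R0=(0,0,0,0)
Op 2: inc R3 by 3 -> R3=(0,0,0,3) value=3
Op 3: merge R0<->R3 -> R0=(0,0,0,3) R3=(0,0,0,3)
Op 4: inc R2 by 4 -> R2=(0,0,4,0) value=4
Op 5: inc R1 by 2 -> R1=(0,2,0,0) value=2
Op 6: inc R1 by 3 -> R1=(0,5,0,0) value=5
Op 7: inc R3 by 3 -> R3=(0,0,0,6) value=6
Op 8: inc R2 by 2 -> R2=(0,0,6,0) value=6
Op 9: inc R3 by 3 -> R3=(0,0,0,9) value=9
Op 10: inc R1 by 5 -> R1=(0,10,0,0) value=10
Op 11: merge R1<->R2 -> R1=(0,10,6,0) R2=(0,10,6,0)
Op 12: merge R3<->R1 -> R3=(0,10,6,9) R1=(0,10,6,9)

Answer: 25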